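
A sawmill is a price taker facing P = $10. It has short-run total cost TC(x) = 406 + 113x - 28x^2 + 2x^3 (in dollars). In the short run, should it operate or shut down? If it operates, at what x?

From TC, MC = TC'(x) = 113 - 56x + 6x^2 and AVC = VC/x = 113 - 28x + 2x^2.
AVC is minimized where dAVC/dx = -28 + 4x = 0, at x = 7; min AVC = 113 - 28·7 + 2·7^2 = $15.
With P < min AVC ($10 < $15), every unit sold adds to the loss.
Best response: produce nothing and absorb the $406 fixed cost.

Shut down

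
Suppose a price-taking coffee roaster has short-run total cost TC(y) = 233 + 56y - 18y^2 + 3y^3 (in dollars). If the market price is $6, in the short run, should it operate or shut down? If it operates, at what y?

From TC, MC = TC'(y) = 56 - 36y + 9y^2 and AVC = VC/y = 56 - 18y + 3y^2.
AVC hits its minimum where MC = AVC, at y = 3, giving min AVC = 56 - 18·3 + 3·3^2 = $29.
P = $6 lies below min AVC = $29; no output level covers variable cost.
Shutting down limits the loss to fixed cost, $233.

Shut down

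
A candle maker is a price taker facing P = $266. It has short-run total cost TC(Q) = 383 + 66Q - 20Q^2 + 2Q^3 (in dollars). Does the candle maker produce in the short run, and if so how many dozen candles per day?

Strip out fixed cost: VC = 66Q - 20Q^2 + 2Q^3. Then AVC = 66 - 20Q + 2Q^2 and MC = 66 - 40Q + 6Q^2.
AVC hits its minimum where MC = AVC, at Q = 5, giving min AVC = 66 - 20·5 + 2·5^2 = $16.
Because $266 ≥ $16, revenue can cover variable cost; the firm operates.
Solving P = MC: -200 - 40Q + 6Q^2 = 0 ⇒ Q = -10/3 or 10. On the upward-sloping branch, Q* = 10.
Check: AVC at Q = 10 is $66 ≤ P, so revenue covers variable cost.
Profit = P·Q − TC = 266·10 − 1043 = $1617.

Produce at Q = 10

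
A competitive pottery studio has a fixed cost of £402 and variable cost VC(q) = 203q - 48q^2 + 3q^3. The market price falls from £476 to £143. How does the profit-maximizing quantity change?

MC = 203 - 96q + 9q^2; the shutdown threshold is min AVC = £11 (at q = 8).
With P = £476 above the shutdown price, P = MC gives q = 13.
At P = £143 ≥ min AVC, set P = MC: q = 10. The firm stays open but cuts output.

Output falls from 13 to 10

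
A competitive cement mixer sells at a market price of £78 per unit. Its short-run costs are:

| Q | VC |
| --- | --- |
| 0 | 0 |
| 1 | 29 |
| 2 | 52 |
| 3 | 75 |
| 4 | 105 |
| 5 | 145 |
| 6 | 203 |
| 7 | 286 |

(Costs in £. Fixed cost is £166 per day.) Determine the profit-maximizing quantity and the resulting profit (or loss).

Profit at each row (π = 78Q − TC): Q=0: -166; Q=1: -117; Q=2: -62; Q=3: -7; Q=4: 41; Q=5: 79; Q=6: 99; Q=7: 94.
Profit is maximized at Q = 6. AVC there is 203/6 = £33.83 ≤ P, so producing beats shutting down (which would give -£166).

Q = 6; profit = £99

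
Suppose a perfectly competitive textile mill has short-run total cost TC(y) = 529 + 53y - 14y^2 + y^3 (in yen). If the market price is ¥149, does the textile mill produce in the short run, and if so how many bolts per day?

Produce at y = 12

Variable cost is VC = 53y - 14y^2 + y^3, so AVC = VC/y = 53 - 14y + y^2 and MC = dTC/dy = 53 - 28y + 3y^2.
AVC hits its minimum where MC = AVC, at y = 7, giving min AVC = 53 - 14·7 + 7^2 = ¥4.
P = ¥149 exceeds min AVC = ¥4, so the firm stays open.
Solving P = MC: -96 - 28y + 3y^2 = 0 ⇒ y = -8/3 or 12. On the upward-sloping branch, y* = 12.
Check: AVC at y = 12 is ¥29 ≤ P, so revenue covers variable cost.
Profit = P·y − TC = 149·12 − 877 = ¥911.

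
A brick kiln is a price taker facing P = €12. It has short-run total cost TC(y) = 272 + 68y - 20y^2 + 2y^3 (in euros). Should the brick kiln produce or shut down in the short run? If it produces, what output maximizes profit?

Shut down

Strip out fixed cost: VC = 68y - 20y^2 + 2y^3. Then AVC = 68 - 20y + 2y^2 and MC = 68 - 40y + 6y^2.
AVC hits its minimum where MC = AVC, at y = 5, giving min AVC = 68 - 20·5 + 2·5^2 = €18.
Since P = €12 < min AVC = €18, price fails to cover variable cost at any output.
Shutting down limits the loss to fixed cost, €272.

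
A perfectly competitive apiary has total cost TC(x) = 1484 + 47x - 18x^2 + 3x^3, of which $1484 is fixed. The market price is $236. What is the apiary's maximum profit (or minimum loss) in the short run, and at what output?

Profit = -$308 at x = 7

AVC = 47 - 18x + 3x^2 has its minimum $20 at x = 3; price $236 clears that bar, so the firm operates.
MC = 47 - 36x + 9x^2. Setting P = MC and taking the root on the rising branch gives x* = 7.
TR = 236·7 = 1652. TC = 1484 + 476 = 1960. Profit = 1652 − 1960 = -$308.
That loss of $308 beats the $1484 the firm would lose by shutting down; producing recovers $1176 of fixed cost.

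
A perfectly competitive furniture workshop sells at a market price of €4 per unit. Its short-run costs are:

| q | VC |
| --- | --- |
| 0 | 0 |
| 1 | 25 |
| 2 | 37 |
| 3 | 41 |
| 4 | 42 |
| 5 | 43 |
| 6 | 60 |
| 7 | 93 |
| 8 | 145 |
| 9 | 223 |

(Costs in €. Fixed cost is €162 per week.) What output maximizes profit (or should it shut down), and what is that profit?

Profit at each row (π = 4q − TC): q=0: -162; q=1: -183; q=2: -191; q=3: -191; q=4: -188; q=5: -185; q=6: -198; q=7: -227; q=8: -275; q=9: -349.
Profit is highest at q = 0. Equivalently, the lowest AVC in the table is 43/5 ≈ €8.60 at q = 5, and P = €4 falls below it — price never covers variable cost, so the firm shuts down and loses only its fixed cost.

q = 0 (shut down); profit = -€162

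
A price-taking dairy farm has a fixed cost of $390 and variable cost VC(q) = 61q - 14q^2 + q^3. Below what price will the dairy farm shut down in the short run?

$12 per unit

The firm shuts down when price falls below the minimum of average variable cost. AVC = VC/q = 61 - 14q + q^2.
At the minimum of AVC, MC = AVC. MC = 61 - 28q + 3q^2; setting MC = AVC gives 2q^2 - 14q = 0, so q = 7. min AVC = 12.
So the shutdown price is $12.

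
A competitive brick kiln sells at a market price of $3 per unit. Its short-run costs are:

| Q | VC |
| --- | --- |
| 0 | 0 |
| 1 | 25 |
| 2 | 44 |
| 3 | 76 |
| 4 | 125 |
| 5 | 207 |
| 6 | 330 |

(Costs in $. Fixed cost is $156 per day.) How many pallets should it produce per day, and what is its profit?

Q = 0 (shut down); profit = -$156

Tabulate TR − TC: Q=0: -156; Q=1: -178; Q=2: -194; Q=3: -223; Q=4: -269; Q=5: -348; Q=6: -468.
Profit is highest at Q = 0. Equivalently, the lowest AVC in the table is 44/2 ≈ $22 at Q = 2, and P = $3 falls below it — price never covers variable cost, so the firm shuts down and loses only its fixed cost.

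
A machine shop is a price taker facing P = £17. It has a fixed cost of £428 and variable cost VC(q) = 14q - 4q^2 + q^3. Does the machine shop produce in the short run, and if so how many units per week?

Produce at q = 3

Variable cost is VC = 14q - 4q^2 + q^3, so AVC = VC/q = 14 - 4q + q^2 and MC = dTC/dq = 14 - 8q + 3q^2.
AVC is minimized where dAVC/dq = -4 + 2q = 0, at q = 2; min AVC = 14 - 4·2 + 2^2 = £10.
P = £17 exceeds min AVC = £10, so the firm stays open.
Solving P = MC: -3 - 8q + 3q^2 = 0 ⇒ q = -1/3 or 3. On the upward-sloping branch, q* = 3.
Check: AVC at q = 3 is £11 ≤ P, so revenue covers variable cost.
Profit = P·q − TC = 17·3 − 461 = -£410, a loss, but smaller than the £428 fixed cost the firm would lose by shutting down.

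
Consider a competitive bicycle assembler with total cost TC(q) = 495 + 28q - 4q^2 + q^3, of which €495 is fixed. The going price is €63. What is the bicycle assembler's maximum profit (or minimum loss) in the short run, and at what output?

Profit = -€345 at q = 5

AVC = 28 - 4q + q^2; min AVC = €24 at q = 2. Since P = €63 ≥ min AVC, the firm produces.
With MC = 28 - 8q + 3q^2, P = MC on the upward-sloping part at q* = 5.
TR = 63·5 = 315. TC = 495 + 165 = 660. Profit = 315 − 660 = -€345.
That loss of €345 beats the €495 the firm would lose by shutting down; producing recovers €150 of fixed cost.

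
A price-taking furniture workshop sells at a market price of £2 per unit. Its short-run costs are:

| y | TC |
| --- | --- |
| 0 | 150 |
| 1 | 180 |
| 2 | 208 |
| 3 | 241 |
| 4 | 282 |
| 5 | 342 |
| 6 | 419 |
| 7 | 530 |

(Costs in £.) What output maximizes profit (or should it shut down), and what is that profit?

Tabulate TR − TC: y=0: -150; y=1: -178; y=2: -204; y=3: -235; y=4: -274; y=5: -332; y=6: -407; y=7: -516.
Profit is highest at y = 0. Equivalently, the lowest AVC in the table is 58/2 ≈ £29 at y = 2, and P = £2 falls below it — price never covers variable cost, so the firm shuts down and loses only its fixed cost.

y = 0 (shut down); profit = -£150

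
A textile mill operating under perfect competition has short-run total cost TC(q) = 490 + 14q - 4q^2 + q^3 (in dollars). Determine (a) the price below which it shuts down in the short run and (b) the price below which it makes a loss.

Shutdown price = $10; break-even price = $105

AVC = 14 - 4q + q^2; minimized at q = 2, giving min AVC = $10. That is the shutdown price.
ATC = 490/q + 14 - 4q + q^2. Setting dATC/dq = −490/q^2 − 4 + 2q = 0 gives q = 7 (since 2·7^3 − 4·7^2 = 490).
min ATC = 490/7 + 14 − 4·7 + 7^2 = $105. That is the break-even price.
Between these two prices the firm operates at a loss; above $105 it earns a profit.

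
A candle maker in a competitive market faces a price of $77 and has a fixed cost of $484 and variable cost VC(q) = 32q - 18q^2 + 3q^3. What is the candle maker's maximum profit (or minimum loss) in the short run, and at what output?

AVC = 32 - 18q + 3q^2; min AVC = $5 at q = 3. Since P = $77 ≥ min AVC, the firm produces.
MC = 32 - 36q + 9q^2. Setting P = MC and taking the root on the rising branch gives q* = 5.
TR = 77·5 = 385. TC = 484 + 85 = 569. Profit = 385 − 569 = -$184.
By producing, the firm covers all variable cost plus $300 of fixed cost; shutting down would lose the full $484.

Profit = -$184 at q = 5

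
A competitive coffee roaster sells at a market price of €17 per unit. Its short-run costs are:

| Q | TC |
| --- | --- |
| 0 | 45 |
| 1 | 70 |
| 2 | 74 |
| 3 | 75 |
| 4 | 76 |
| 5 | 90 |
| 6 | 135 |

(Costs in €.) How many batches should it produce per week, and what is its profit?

Profit at each row (π = 17Q − TC): Q=0: -45; Q=1: -53; Q=2: -40; Q=3: -24; Q=4: -8; Q=5: -5; Q=6: -33.
Profit is maximized at Q = 5. AVC there is 45/5 = €9 ≤ P, so producing beats shutting down (which would give -€45).

Q = 5; profit = -€5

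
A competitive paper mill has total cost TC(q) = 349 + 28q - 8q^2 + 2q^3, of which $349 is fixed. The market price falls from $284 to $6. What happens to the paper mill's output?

Output falls from 8 to 0 (the firm shuts down)

MC = 28 - 16q + 6q^2; the shutdown threshold is min AVC = $20 (at q = 2).
At P = $284 ≥ min AVC, set P = MC on the rising branch: q = 8.
At P = $6 < min AVC = $20, price no longer covers variable cost at any output, so the firm shuts down: q = 0.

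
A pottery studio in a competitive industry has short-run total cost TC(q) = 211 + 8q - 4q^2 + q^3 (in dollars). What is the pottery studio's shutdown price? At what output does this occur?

The shutdown price is the minimum of AVC. VC = 8q - 4q^2 + q^3, so AVC = 8 - 4q + q^2.
At the minimum of AVC, MC = AVC. MC = 8 - 8q + 3q^2; setting MC = AVC gives 2q^2 - 4q = 0, so q = 2. min AVC = 4.
For P < $4 the firm produces nothing.

$4 per unit, at q = 2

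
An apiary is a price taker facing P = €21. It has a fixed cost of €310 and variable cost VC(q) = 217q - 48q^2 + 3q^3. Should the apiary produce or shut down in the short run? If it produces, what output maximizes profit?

From TC, MC = TC'(q) = 217 - 96q + 9q^2 and AVC = VC/q = 217 - 48q + 3q^2.
AVC is minimized where dAVC/dq = -48 + 6q = 0, at q = 8; min AVC = 217 - 48·8 + 3·8^2 = €25.
With P < min AVC (€21 < €25), every unit sold adds to the loss.
The firm minimizes its loss by shutting down and losing only its fixed cost of €310.

Shut down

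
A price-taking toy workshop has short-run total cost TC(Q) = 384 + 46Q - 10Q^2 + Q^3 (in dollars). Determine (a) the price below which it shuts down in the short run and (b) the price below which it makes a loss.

Shutdown price = $21; break-even price = $78

Shutdown price = min AVC. AVC = 46 - 10Q + Q^2, with vertex at Q = 5 and minimum $21.
ATC = 384/Q + 46 - 10Q + Q^2. Setting dATC/dQ = −384/Q^2 − 10 + 2Q = 0 gives Q = 8 (since 2·8^3 − 10·8^2 = 384).
min ATC = 384/8 + 46 − 10·8 + 8^2 = $78. That is the break-even price.
Between these two prices the firm operates at a loss; above $78 it earns a profit.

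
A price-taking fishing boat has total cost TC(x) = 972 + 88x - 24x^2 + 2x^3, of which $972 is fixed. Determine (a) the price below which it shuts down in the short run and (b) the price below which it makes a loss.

Shutdown price = $16; break-even price = $142

Shutdown price = min AVC. AVC = 88 - 24x + 2x^2, with vertex at x = 6 and minimum $16.
ATC = 972/x + 88 - 24x + 2x^2. Setting dATC/dx = −972/x^2 − 24 + 4x = 0 gives x = 9 (since 4·9^3 − 24·9^2 = 972).
min ATC = 972/9 + 88 − 24·9 + 2·9^2 = $142. That is the break-even price.
For $16 ≤ P < $142 the firm produces at a loss; below $16 it shuts down.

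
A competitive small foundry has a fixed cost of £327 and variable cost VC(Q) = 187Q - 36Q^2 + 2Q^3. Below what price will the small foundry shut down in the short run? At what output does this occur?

Short-run supply begins at min AVC. From VC = 187Q - 36Q^2 + 2Q^3, AVC = 187 - 36Q + 2Q^2.
dAVC/dQ = -36 + 4Q = 0 gives Q = 9. min AVC = 187 - 36·9 + 2·9^2 = 25.
So the shutdown price is £25.

£25 per unit, at Q = 9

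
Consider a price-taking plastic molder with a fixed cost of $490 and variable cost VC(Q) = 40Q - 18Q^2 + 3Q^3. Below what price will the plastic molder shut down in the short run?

$13 per unit

Short-run supply begins at min AVC. From VC = 40Q - 18Q^2 + 3Q^3, AVC = 40 - 18Q + 3Q^2.
dAVC/dQ = -18 + 6Q = 0 gives Q = 3. min AVC = 40 - 18·3 + 3·3^2 = 13.
So the shutdown price is $13.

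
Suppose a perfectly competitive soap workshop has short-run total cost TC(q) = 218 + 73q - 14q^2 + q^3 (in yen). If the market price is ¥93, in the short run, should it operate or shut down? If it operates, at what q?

Strip out fixed cost: VC = 73q - 14q^2 + q^3. Then AVC = 73 - 14q + q^2 and MC = 73 - 28q + 3q^2.
AVC is minimized where dAVC/dq = -14 + 2q = 0, at q = 7; min AVC = 73 - 14·7 + 7^2 = ¥24.
Since P = ¥93 ≥ min AVC = ¥24, price covers variable cost and the firm should produce.
P = MC gives -20 - 28q + 3q^2 = 0, with roots -2/3 and 10. Take the larger (rising MC): q* = 10.
Check: AVC at q = 10 is ¥33 ≤ P, so revenue covers variable cost.
Profit = P·q − TC = 93·10 − 548 = ¥382.

Produce at q = 10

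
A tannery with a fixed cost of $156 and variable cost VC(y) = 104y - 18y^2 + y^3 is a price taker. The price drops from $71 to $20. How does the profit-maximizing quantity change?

MC = 104 - 36y + 3y^2; the shutdown threshold is min AVC = $23 (at y = 9).
With P = $71 above the shutdown price, P = MC gives y = 11.
At P = $20 < min AVC = $23, price no longer covers variable cost at any output, so the firm shuts down: y = 0.

Output falls from 11 to 0 (the firm shuts down)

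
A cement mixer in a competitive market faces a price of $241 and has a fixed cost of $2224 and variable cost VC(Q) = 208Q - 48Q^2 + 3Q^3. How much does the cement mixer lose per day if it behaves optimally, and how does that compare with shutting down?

AVC = 208 - 48Q + 3Q^2; min AVC = $16 at Q = 8. Since P = $241 ≥ min AVC, the firm produces.
With MC = 208 - 96Q + 9Q^2, P = MC on the upward-sloping part at Q* = 11.
TR = 241·11 = 2651. TC = 2224 + 473 = 2697. Profit = 2651 − 2697 = -$46.
By producing, the firm covers all variable cost plus $2178 of fixed cost; shutting down would lose the full $2224.

Profit = -$46 at Q = 11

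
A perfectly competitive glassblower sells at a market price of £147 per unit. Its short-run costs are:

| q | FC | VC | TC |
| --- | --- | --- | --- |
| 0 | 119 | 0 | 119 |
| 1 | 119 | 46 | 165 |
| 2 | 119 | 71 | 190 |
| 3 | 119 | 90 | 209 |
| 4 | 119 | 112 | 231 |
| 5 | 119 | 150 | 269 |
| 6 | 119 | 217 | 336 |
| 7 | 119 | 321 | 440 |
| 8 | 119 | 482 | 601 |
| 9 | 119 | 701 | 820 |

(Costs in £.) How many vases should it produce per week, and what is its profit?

Profit at each row (π = 147q − TC): q=0: -119; q=1: -18; q=2: 104; q=3: 232; q=4: 357; q=5: 466; q=6: 546; q=7: 589; q=8: 575; q=9: 503.
Profit is maximized at q = 7. AVC there is 321/7 = £45.86 ≤ P, so producing beats shutting down (which would give -£119).

q = 7; profit = £589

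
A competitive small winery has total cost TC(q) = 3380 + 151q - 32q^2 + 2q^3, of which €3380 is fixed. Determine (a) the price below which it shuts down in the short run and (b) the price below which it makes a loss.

Shutdown price = €23; break-even price = €333

AVC = 151 - 32q + 2q^2; minimized at q = 8, giving min AVC = €23. That is the shutdown price.
ATC = 3380/q + 151 - 32q + 2q^2. Setting dATC/dq = −3380/q^2 − 32 + 4q = 0 gives q = 13 (since 4·13^3 − 32·13^2 = 3380).
min ATC = 3380/13 + 151 − 32·13 + 2·13^2 = €333. That is the break-even price.
Between these two prices the firm operates at a loss; above €333 it earns a profit.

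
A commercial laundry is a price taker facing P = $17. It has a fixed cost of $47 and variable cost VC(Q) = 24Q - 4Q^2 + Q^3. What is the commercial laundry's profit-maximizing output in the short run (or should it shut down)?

Variable cost is VC = 24Q - 4Q^2 + Q^3, so AVC = VC/Q = 24 - 4Q + Q^2 and MC = dTC/dQ = 24 - 8Q + 3Q^2.
AVC is minimized where dAVC/dQ = -4 + 2Q = 0, at Q = 2; min AVC = 24 - 4·2 + 2^2 = $20.
P = $17 lies below min AVC = $20; no output level covers variable cost.
Best response: produce nothing and absorb the $47 fixed cost.

Shut down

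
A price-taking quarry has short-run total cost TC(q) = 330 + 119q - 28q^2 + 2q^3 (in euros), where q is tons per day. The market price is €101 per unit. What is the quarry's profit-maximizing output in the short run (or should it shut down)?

Produce at q = 9

From TC, MC = TC'(q) = 119 - 56q + 6q^2 and AVC = VC/q = 119 - 28q + 2q^2.
The AVC parabola has its vertex at q = 28/4 = 7, where AVC = 119 - 28·7 + 2·7^2 = €21.
Since P = €101 ≥ min AVC = €21, price covers variable cost and the firm should produce.
P = MC gives 18 - 56q + 6q^2 = 0, with roots 1/3 and 9. Take the larger (rising MC): q* = 9.
Check: AVC at q = 9 is €29 ≤ P, so revenue covers variable cost.
Profit = P·q − TC = 101·9 − 591 = €318.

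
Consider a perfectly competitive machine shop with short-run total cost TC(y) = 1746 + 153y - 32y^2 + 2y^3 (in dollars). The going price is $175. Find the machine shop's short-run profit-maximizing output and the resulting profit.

AVC = 153 - 32y + 2y^2; min AVC = $25 at y = 8. Since P = $175 ≥ min AVC, the firm produces.
With MC = 153 - 64y + 6y^2, P = MC on the upward-sloping part at y* = 11.
TR = 175·11 = 1925. TC = 1746 + 473 = 2219. Profit = 1925 − 2219 = -$294.
By producing, the firm covers all variable cost plus $1452 of fixed cost; shutting down would lose the full $1746.

Profit = -$294 at y = 11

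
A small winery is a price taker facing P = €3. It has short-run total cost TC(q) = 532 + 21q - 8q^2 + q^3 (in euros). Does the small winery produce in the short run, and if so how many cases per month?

From TC, MC = TC'(q) = 21 - 16q + 3q^2 and AVC = VC/q = 21 - 8q + q^2.
AVC hits its minimum where MC = AVC, at q = 4, giving min AVC = 21 - 8·4 + 4^2 = €5.
P = €3 lies below min AVC = €5; no output level covers variable cost.
The firm minimizes its loss by shutting down and losing only its fixed cost of €532.

Shut down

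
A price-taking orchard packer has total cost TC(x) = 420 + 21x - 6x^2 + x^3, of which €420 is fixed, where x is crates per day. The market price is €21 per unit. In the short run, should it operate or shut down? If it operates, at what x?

Produce at x = 4

Variable cost is VC = 21x - 6x^2 + x^3, so AVC = VC/x = 21 - 6x + x^2 and MC = dTC/dx = 21 - 12x + 3x^2.
AVC is minimized where dAVC/dx = -6 + 2x = 0, at x = 3; min AVC = 21 - 6·3 + 3^2 = €12.
Because €21 ≥ €12, revenue can cover variable cost; the firm operates.
Solving P = MC: -12x + 3x^2 = 0 ⇒ x = 0 or 4. On the upward-sloping branch, x* = 4.
Check: AVC at x = 4 is €13 ≤ P, so revenue covers variable cost.
Profit = P·x − TC = 21·4 − 472 = -€388, a loss, but smaller than the €420 fixed cost the firm would lose by shutting down.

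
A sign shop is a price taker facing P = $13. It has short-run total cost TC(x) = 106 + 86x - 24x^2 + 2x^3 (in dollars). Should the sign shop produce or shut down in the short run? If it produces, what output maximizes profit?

Variable cost is VC = 86x - 24x^2 + 2x^3, so AVC = VC/x = 86 - 24x + 2x^2 and MC = dTC/dx = 86 - 48x + 6x^2.
AVC hits its minimum where MC = AVC, at x = 6, giving min AVC = 86 - 24·6 + 2·6^2 = $14.
P = $13 lies below min AVC = $14; no output level covers variable cost.
Shutting down limits the loss to fixed cost, $106.

Shut down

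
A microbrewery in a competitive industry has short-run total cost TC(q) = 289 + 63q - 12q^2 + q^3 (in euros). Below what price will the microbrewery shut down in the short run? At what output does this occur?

The firm shuts down when price falls below the minimum of average variable cost. AVC = VC/q = 63 - 12q + q^2.
At the minimum of AVC, MC = AVC. MC = 63 - 24q + 3q^2; setting MC = AVC gives 2q^2 - 12q = 0, so q = 6. min AVC = 27.
The firm shuts down for any P below €27.

€27 per unit, at q = 6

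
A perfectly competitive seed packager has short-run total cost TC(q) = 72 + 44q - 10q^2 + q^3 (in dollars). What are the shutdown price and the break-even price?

AVC = 44 - 10q + q^2; minimized at q = 5, giving min AVC = $19. That is the shutdown price.
ATC = 72/q + 44 - 10q + q^2. Setting dATC/dq = −72/q^2 − 10 + 2q = 0 gives q = 6 (since 2·6^3 − 10·6^2 = 72).
min ATC = 72/6 + 44 − 10·6 + 6^2 = $32. That is the break-even price.
Between these two prices the firm operates at a loss; above $32 it earns a profit.

Shutdown price = $19; break-even price = $32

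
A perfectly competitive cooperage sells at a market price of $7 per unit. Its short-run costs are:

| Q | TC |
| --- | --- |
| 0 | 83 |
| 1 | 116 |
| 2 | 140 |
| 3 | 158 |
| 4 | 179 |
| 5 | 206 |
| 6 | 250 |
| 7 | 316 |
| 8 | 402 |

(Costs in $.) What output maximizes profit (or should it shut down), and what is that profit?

Compute π = P·Q − TC at each output: Q=0: -83; Q=1: -109; Q=2: -126; Q=3: -137; Q=4: -151; Q=5: -171; Q=6: -208; Q=7: -267; Q=8: -346.
Profit is highest at Q = 0. Equivalently, the lowest AVC in the table is 96/4 ≈ $24 at Q = 4, and P = $7 falls below it — price never covers variable cost, so the firm shuts down and loses only its fixed cost.

Q = 0 (shut down); profit = -$83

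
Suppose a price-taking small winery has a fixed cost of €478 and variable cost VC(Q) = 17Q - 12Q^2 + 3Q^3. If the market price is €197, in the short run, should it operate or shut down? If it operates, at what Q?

From TC, MC = TC'(Q) = 17 - 24Q + 9Q^2 and AVC = VC/Q = 17 - 12Q + 3Q^2.
AVC is minimized where dAVC/dQ = -12 + 6Q = 0, at Q = 2; min AVC = 17 - 12·2 + 3·2^2 = €5.
Because €197 ≥ €5, revenue can cover variable cost; the firm operates.
Set P = MC: 197 = 17 - 24Q + 9Q^2 → -180 - 24Q + 9Q^2 = 0. The roots are Q = -10/3 and Q = 6; the profit-maximizing output is on the rising part of MC, so Q* = 6.
Check: AVC at Q = 6 is €53 ≤ P, so revenue covers variable cost.
Profit = P·Q − TC = 197·6 − 796 = €386.

Produce at Q = 6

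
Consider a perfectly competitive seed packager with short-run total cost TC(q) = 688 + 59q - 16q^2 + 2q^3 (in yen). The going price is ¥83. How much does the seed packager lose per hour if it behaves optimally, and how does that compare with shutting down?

AVC = 59 - 16q + 2q^2 has its minimum ¥27 at q = 4; price ¥83 clears that bar, so the firm operates.
MC = 59 - 32q + 6q^2. Setting P = MC and taking the root on the rising branch gives q* = 6.
TR = 83·6 = 498. TC = 688 + 210 = 898. Profit = 498 − 898 = -¥400.
That loss of ¥400 beats the ¥688 the firm would lose by shutting down; producing recovers ¥288 of fixed cost.

Profit = -¥400 at q = 6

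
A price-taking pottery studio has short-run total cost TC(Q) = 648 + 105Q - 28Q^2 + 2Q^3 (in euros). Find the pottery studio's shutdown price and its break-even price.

Shutdown price = €7; break-even price = €87

Shutdown price = min AVC. AVC = 105 - 28Q + 2Q^2, with vertex at Q = 7 and minimum €7.
ATC = 648/Q + 105 - 28Q + 2Q^2. Setting dATC/dQ = −648/Q^2 − 28 + 4Q = 0 gives Q = 9 (since 4·9^3 − 28·9^2 = 648).
min ATC = 648/9 + 105 − 28·9 + 2·9^2 = €87. That is the break-even price.
For €7 ≤ P < €87 the firm produces at a loss; below €7 it shuts down.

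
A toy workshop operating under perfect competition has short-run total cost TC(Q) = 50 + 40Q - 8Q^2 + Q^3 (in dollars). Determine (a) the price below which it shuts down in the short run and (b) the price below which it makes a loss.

Shutdown price = $24; break-even price = $35

Shutdown price = min AVC. AVC = 40 - 8Q + Q^2, with vertex at Q = 4 and minimum $24.
ATC = 50/Q + 40 - 8Q + Q^2. Setting dATC/dQ = −50/Q^2 − 8 + 2Q = 0 gives Q = 5 (since 2·5^3 − 8·5^2 = 50).
min ATC = 50/5 + 40 − 8·5 + 5^2 = $35. That is the break-even price.
For $24 ≤ P < $35 the firm produces at a loss; below $24 it shuts down.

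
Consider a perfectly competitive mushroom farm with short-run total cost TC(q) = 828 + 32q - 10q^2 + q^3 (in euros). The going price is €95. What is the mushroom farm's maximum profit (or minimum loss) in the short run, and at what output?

Profit = -€180 at q = 9

AVC = 32 - 10q + q^2 has its minimum €7 at q = 5; price €95 clears that bar, so the firm operates.
MC = 32 - 20q + 3q^2. Setting P = MC and taking the root on the rising branch gives q* = 9.
TR = 95·9 = 855. TC = 828 + 207 = 1035. Profit = 855 − 1035 = -€180.
That loss of €180 beats the €828 the firm would lose by shutting down; producing recovers €648 of fixed cost.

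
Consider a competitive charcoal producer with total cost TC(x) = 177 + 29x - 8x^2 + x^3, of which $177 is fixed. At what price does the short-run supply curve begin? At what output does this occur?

$13 per unit, at x = 4

Short-run supply begins at min AVC. From VC = 29x - 8x^2 + x^3, AVC = 29 - 8x + x^2.
At the minimum of AVC, MC = AVC. MC = 29 - 16x + 3x^2; setting MC = AVC gives 2x^2 - 8x = 0, so x = 4. min AVC = 13.
For P < $13 the firm produces nothing.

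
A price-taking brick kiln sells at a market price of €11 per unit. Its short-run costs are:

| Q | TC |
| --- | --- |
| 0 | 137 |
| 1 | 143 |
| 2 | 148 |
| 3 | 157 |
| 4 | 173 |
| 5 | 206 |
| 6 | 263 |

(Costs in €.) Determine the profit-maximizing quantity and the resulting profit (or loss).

Profit at each row (π = 11Q − TC): Q=0: -137; Q=1: -132; Q=2: -126; Q=3: -124; Q=4: -129; Q=5: -151; Q=6: -197.
Profit is maximized at Q = 3. AVC there is 20/3 = €6.67 ≤ P, so producing beats shutting down (which would give -€137).

Q = 3; profit = -€124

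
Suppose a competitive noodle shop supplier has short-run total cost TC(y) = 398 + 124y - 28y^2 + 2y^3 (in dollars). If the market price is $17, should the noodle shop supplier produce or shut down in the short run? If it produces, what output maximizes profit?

Shut down

Variable cost is VC = 124y - 28y^2 + 2y^3, so AVC = VC/y = 124 - 28y + 2y^2 and MC = dTC/dy = 124 - 56y + 6y^2.
AVC is minimized where dAVC/dy = -28 + 4y = 0, at y = 7; min AVC = 124 - 28·7 + 2·7^2 = $26.
Since P = $17 < min AVC = $26, price fails to cover variable cost at any output.
Best response: produce nothing and absorb the $398 fixed cost.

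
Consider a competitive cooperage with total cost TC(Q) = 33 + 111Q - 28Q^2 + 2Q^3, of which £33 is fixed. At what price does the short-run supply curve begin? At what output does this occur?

The shutdown price is the minimum of AVC. VC = 111Q - 28Q^2 + 2Q^3, so AVC = 111 - 28Q + 2Q^2.
dAVC/dQ = -28 + 4Q = 0 gives Q = 7. min AVC = 111 - 28·7 + 2·7^2 = 13.
The firm shuts down for any P below £13.

£13 per unit, at Q = 7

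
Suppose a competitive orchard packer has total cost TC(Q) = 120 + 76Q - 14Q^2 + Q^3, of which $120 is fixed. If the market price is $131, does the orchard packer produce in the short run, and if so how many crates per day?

Strip out fixed cost: VC = 76Q - 14Q^2 + Q^3. Then AVC = 76 - 14Q + Q^2 and MC = 76 - 28Q + 3Q^2.
The AVC parabola has its vertex at Q = 14/2 = 7, where AVC = 76 - 14·7 + 7^2 = $27.
Since P = $131 ≥ min AVC = $27, price covers variable cost and the firm should produce.
Solving P = MC: -55 - 28Q + 3Q^2 = 0 ⇒ Q = -5/3 or 11. On the upward-sloping branch, Q* = 11.
Check: AVC at Q = 11 is $43 ≤ P, so revenue covers variable cost.
Profit = P·Q − TC = 131·11 − 593 = $848.

Produce at Q = 11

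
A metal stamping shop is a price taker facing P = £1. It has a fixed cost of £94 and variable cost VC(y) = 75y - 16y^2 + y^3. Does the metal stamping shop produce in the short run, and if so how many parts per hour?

Variable cost is VC = 75y - 16y^2 + y^3, so AVC = VC/y = 75 - 16y + y^2 and MC = dTC/dy = 75 - 32y + 3y^2.
AVC is minimized where dAVC/dy = -16 + 2y = 0, at y = 8; min AVC = 75 - 16·8 + 8^2 = £11.
P = £1 lies below min AVC = £11; no output level covers variable cost.
Shutting down limits the loss to fixed cost, £94.

Shut down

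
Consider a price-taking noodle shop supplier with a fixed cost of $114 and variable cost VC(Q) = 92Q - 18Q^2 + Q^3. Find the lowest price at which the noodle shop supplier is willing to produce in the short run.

$11 per unit

Short-run supply begins at min AVC. From VC = 92Q - 18Q^2 + Q^3, AVC = 92 - 18Q + Q^2.
dAVC/dQ = -18 + 2Q = 0 gives Q = 9. min AVC = 92 - 18·9 + 9^2 = 11.
So the shutdown price is $11.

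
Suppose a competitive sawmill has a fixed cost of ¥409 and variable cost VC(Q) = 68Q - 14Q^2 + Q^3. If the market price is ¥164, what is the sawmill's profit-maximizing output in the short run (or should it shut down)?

Produce at Q = 12

From TC, MC = TC'(Q) = 68 - 28Q + 3Q^2 and AVC = VC/Q = 68 - 14Q + Q^2.
AVC hits its minimum where MC = AVC, at Q = 7, giving min AVC = 68 - 14·7 + 7^2 = ¥19.
Since P = ¥164 ≥ min AVC = ¥19, price covers variable cost and the firm should produce.
P = MC gives -96 - 28Q + 3Q^2 = 0, with roots -8/3 and 12. Take the larger (rising MC): Q* = 12.
Check: AVC at Q = 12 is ¥44 ≤ P, so revenue covers variable cost.
Profit = P·Q − TC = 164·12 − 937 = ¥1031.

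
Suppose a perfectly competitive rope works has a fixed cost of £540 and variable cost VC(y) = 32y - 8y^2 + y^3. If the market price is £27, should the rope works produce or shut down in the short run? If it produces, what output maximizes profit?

Strip out fixed cost: VC = 32y - 8y^2 + y^3. Then AVC = 32 - 8y + y^2 and MC = 32 - 16y + 3y^2.
AVC hits its minimum where MC = AVC, at y = 4, giving min AVC = 32 - 8·4 + 4^2 = £16.
Since P = £27 ≥ min AVC = £16, price covers variable cost and the firm should produce.
Solving P = MC: 5 - 16y + 3y^2 = 0 ⇒ y = 1/3 or 5. On the upward-sloping branch, y* = 5.
Check: AVC at y = 5 is £17 ≤ P, so revenue covers variable cost.
Profit = P·y − TC = 27·5 − 625 = -£490, a loss, but smaller than the £540 fixed cost the firm would lose by shutting down.

Produce at y = 5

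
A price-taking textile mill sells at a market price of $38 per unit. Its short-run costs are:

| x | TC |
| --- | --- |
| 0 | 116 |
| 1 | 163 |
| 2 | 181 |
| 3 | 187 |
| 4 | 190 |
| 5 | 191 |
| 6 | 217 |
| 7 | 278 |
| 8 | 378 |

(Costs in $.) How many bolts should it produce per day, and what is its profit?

Profit at each row (π = 38x − TC): x=0: -116; x=1: -125; x=2: -105; x=3: -73; x=4: -38; x=5: -1; x=6: 11; x=7: -12; x=8: -74.
Profit is maximized at x = 6. AVC there is 101/6 = $16.83 ≤ P, so producing beats shutting down (which would give -$116).

x = 6; profit = $11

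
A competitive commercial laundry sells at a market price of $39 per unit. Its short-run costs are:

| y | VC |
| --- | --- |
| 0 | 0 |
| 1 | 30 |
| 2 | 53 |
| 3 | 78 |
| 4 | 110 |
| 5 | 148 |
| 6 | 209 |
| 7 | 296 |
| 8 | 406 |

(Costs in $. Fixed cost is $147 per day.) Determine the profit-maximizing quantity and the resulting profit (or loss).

y = 5; profit = -$100

Compute π = P·y − TC at each output: y=0: -147; y=1: -138; y=2: -122; y=3: -108; y=4: -101; y=5: -100; y=6: -122; y=7: -170; y=8: -241.
Profit is maximized at y = 5. AVC there is 148/5 = $29.60 ≤ P, so producing beats shutting down (which would give -$147).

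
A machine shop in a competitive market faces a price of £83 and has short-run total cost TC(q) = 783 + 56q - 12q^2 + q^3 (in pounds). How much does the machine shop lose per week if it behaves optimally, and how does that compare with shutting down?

AVC = 56 - 12q + q^2; min AVC = £20 at q = 6. Since P = £83 ≥ min AVC, the firm produces.
MC = 56 - 24q + 3q^2. Setting P = MC and taking the root on the rising branch gives q* = 9.
TR = 83·9 = 747. TC = 783 + 261 = 1044. Profit = 747 − 1044 = -£297.
By producing, the firm covers all variable cost plus £486 of fixed cost; shutting down would lose the full £783.

Profit = -£297 at q = 9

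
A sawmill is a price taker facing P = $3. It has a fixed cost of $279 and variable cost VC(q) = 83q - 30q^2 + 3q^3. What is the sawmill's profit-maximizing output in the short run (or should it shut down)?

Shut down

From TC, MC = TC'(q) = 83 - 60q + 9q^2 and AVC = VC/q = 83 - 30q + 3q^2.
AVC hits its minimum where MC = AVC, at q = 5, giving min AVC = 83 - 30·5 + 3·5^2 = $8.
With P < min AVC ($3 < $8), every unit sold adds to the loss.
The firm minimizes its loss by shutting down and losing only its fixed cost of $279.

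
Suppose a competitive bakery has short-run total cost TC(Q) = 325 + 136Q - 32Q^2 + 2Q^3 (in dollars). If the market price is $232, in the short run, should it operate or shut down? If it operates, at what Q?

From TC, MC = TC'(Q) = 136 - 64Q + 6Q^2 and AVC = VC/Q = 136 - 32Q + 2Q^2.
AVC hits its minimum where MC = AVC, at Q = 8, giving min AVC = 136 - 32·8 + 2·8^2 = $8.
P = $232 exceeds min AVC = $8, so the firm stays open.
P = MC gives -96 - 64Q + 6Q^2 = 0, with roots -4/3 and 12. Take the larger (rising MC): Q* = 12.
Check: AVC at Q = 12 is $40 ≤ P, so revenue covers variable cost.
Profit = P·Q − TC = 232·12 − 805 = $1979.

Produce at Q = 12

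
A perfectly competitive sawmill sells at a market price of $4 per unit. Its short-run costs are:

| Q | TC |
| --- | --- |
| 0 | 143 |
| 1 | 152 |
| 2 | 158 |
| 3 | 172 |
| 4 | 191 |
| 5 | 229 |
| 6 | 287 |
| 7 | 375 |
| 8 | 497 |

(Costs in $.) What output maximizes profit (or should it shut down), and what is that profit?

Q = 0 (shut down); profit = -$143

Compute π = P·Q − TC at each output: Q=0: -143; Q=1: -148; Q=2: -150; Q=3: -160; Q=4: -175; Q=5: -209; Q=6: -263; Q=7: -347; Q=8: -465.
Profit is highest at Q = 0. Equivalently, the lowest AVC in the table is 15/2 ≈ $7.50 at Q = 2, and P = $4 falls below it — price never covers variable cost, so the firm shuts down and loses only its fixed cost.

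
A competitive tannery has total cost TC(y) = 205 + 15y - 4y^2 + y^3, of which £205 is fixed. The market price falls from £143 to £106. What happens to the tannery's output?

MC = 15 - 8y + 3y^2; the shutdown threshold is min AVC = £11 (at y = 2).
With P = £143 above the shutdown price, P = MC gives y = 8.
At P = £106 ≥ min AVC, set P = MC: y = 7. The firm stays open but cuts output.

Output falls from 8 to 7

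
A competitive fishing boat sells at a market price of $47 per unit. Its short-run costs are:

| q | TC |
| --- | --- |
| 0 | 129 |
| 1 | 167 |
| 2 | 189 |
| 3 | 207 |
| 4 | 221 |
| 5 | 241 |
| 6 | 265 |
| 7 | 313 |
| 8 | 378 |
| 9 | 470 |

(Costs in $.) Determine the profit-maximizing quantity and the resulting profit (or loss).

Profit at each row (π = 47q − TC): q=0: -129; q=1: -120; q=2: -95; q=3: -66; q=4: -33; q=5: -6; q=6: 17; q=7: 16; q=8: -2; q=9: -47.
Profit is maximized at q = 6. AVC there is 136/6 = $22.67 ≤ P, so producing beats shutting down (which would give -$129).

q = 6; profit = $17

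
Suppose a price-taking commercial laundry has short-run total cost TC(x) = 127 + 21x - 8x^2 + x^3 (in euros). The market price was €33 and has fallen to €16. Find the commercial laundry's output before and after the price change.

Output falls from 6 to 5

MC = 21 - 16x + 3x^2; the shutdown threshold is min AVC = €5 (at x = 4).
With P = €33 above the shutdown price, P = MC gives x = 6.
At P = €16 ≥ min AVC, set P = MC: x = 5. The firm stays open but cuts output.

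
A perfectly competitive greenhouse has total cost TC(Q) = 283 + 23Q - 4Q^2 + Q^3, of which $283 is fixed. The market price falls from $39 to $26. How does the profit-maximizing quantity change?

MC = 23 - 8Q + 3Q^2; the shutdown threshold is min AVC = $19 (at Q = 2).
At P = $39 ≥ min AVC, set P = MC on the rising branch: Q = 4.
At P = $26 ≥ min AVC, set P = MC: Q = 3. The firm stays open but cuts output.

Output falls from 4 to 3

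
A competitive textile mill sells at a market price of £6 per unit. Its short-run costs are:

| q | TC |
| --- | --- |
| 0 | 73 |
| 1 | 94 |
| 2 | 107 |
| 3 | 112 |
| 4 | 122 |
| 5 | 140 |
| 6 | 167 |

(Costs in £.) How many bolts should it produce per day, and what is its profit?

Tabulate TR − TC: q=0: -73; q=1: -88; q=2: -95; q=3: -94; q=4: -98; q=5: -110; q=6: -131.
Profit is highest at q = 0. Equivalently, the lowest AVC in the table is 49/4 ≈ £12.25 at q = 4, and P = £6 falls below it — price never covers variable cost, so the firm shuts down and loses only its fixed cost.

q = 0 (shut down); profit = -£73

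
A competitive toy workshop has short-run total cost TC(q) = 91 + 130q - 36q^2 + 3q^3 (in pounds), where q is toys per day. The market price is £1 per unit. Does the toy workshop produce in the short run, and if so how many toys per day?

Shut down

From TC, MC = TC'(q) = 130 - 72q + 9q^2 and AVC = VC/q = 130 - 36q + 3q^2.
The AVC parabola has its vertex at q = 36/6 = 6, where AVC = 130 - 36·6 + 3·6^2 = £22.
With P < min AVC (£1 < £22), every unit sold adds to the loss.
The firm minimizes its loss by shutting down and losing only its fixed cost of £91.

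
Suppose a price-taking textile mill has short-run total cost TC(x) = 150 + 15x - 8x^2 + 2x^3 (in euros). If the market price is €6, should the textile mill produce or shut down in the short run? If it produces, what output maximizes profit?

Shut down

Variable cost is VC = 15x - 8x^2 + 2x^3, so AVC = VC/x = 15 - 8x + 2x^2 and MC = dTC/dx = 15 - 16x + 6x^2.
AVC hits its minimum where MC = AVC, at x = 2, giving min AVC = 15 - 8·2 + 2·2^2 = €7.
With P < min AVC (€6 < €7), every unit sold adds to the loss.
Shutting down limits the loss to fixed cost, €150.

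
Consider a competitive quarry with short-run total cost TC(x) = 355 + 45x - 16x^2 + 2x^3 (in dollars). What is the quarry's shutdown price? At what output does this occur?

$13 per unit, at x = 4

The shutdown price is the minimum of AVC. VC = 45x - 16x^2 + 2x^3, so AVC = 45 - 16x + 2x^2.
At the minimum of AVC, MC = AVC. MC = 45 - 32x + 6x^2; setting MC = AVC gives 4x^2 - 16x = 0, so x = 4. min AVC = 13.
For P < $13 the firm produces nothing.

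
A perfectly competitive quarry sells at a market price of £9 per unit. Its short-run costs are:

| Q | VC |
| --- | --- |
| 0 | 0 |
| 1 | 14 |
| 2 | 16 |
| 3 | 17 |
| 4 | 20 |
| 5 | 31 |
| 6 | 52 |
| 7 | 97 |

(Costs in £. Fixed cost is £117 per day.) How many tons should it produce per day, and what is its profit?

Q = 4; profit = -£101

Profit at each row (π = 9Q − TC): Q=0: -117; Q=1: -122; Q=2: -115; Q=3: -107; Q=4: -101; Q=5: -103; Q=6: -115; Q=7: -151.
Profit is maximized at Q = 4. AVC there is 20/4 = £5 ≤ P, so producing beats shutting down (which would give -£117).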